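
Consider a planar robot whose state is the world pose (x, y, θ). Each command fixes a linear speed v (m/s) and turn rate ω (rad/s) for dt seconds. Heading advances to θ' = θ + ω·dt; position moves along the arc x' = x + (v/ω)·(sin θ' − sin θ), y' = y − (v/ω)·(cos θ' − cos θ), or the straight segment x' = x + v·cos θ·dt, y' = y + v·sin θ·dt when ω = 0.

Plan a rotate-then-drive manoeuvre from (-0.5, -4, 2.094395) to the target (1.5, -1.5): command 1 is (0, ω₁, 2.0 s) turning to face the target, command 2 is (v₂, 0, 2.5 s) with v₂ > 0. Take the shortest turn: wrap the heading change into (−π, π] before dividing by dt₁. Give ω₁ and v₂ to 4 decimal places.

ω₁ = -0.5992, v₂ = 1.2806

heading to target = atan2(-1.5−-4, 1.5−-0.5) = 0.8961
Δθ = wrap(0.8961 − 2.0944) = -1.1983; ω₁ = Δθ/dt₁ = -0.5992
distance = √((1.5−-0.5)² + (-1.5−-4)²) = 3.2016; v₂ = distance/dt₂ = 1.2806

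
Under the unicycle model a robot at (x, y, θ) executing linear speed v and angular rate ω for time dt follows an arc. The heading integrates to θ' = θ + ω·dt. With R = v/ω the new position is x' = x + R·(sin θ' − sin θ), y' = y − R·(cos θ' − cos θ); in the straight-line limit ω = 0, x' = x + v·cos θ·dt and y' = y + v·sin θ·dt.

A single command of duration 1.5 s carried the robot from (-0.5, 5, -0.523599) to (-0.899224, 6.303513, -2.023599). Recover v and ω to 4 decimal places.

v = -1.0000, ω = -1.0000

Δθ = -2.023599 − -0.523599 = -1.500000
ω = Δθ/dt = -1.500000/1.5 = -1.0000
R = −Δy/(cos θ' − cos θ) = 1.0000
v = R·ω = 1.0000·-1.0000 = -1.0000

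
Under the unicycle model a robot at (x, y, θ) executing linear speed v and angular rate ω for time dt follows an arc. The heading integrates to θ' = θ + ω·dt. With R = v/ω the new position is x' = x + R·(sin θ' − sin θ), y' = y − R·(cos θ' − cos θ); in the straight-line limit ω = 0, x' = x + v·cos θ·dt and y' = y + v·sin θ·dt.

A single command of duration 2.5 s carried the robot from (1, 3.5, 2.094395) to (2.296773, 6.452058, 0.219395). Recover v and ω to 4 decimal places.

Δθ = 0.219395 − 2.094395 = -1.875000
ω = Δθ/dt = -1.875000/2.5 = -0.7500
R = −Δy/(cos θ' − cos θ) = -2.0000
v = R·ω = -2.0000·-0.7500 = 1.5000

v = 1.5000, ω = -0.7500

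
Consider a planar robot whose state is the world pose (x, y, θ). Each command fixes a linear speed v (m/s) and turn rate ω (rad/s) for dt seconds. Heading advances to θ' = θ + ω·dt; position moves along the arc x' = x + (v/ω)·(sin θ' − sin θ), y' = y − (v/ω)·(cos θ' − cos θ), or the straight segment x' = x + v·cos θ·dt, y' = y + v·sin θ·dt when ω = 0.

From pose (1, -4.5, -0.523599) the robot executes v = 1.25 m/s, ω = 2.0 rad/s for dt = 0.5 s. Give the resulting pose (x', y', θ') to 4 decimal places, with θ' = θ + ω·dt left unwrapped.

θ' = -0.5236 + 2.0·0.5 = 0.4764
R = v/ω = 1.25/2.0 = 0.6250
x' = 1 + 0.6250·(sin 0.4764 − sin -0.5236) = 1.5991
y' = -4.5 − 0.6250·(cos 0.4764 − cos -0.5236) = -4.5141

(1.5991, -4.5141, 0.4764)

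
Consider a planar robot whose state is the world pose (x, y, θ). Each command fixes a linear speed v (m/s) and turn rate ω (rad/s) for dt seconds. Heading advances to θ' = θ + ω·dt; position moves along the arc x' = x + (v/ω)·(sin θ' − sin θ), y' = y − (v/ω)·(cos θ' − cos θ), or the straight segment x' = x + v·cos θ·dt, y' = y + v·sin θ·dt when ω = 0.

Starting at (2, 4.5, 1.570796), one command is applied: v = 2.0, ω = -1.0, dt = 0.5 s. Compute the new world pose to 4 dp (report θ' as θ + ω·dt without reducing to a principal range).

θ' = 1.5708 + -1.0·0.5 = 1.0708
R = v/ω = 2.0/-1.0 = -2.0000
x' = 2 + -2.0000·(sin 1.0708 − sin 1.5708) = 2.2448
y' = 4.5 − -2.0000·(cos 1.0708 − cos 1.5708) = 5.4589

(2.2448, 5.4589, 1.0708)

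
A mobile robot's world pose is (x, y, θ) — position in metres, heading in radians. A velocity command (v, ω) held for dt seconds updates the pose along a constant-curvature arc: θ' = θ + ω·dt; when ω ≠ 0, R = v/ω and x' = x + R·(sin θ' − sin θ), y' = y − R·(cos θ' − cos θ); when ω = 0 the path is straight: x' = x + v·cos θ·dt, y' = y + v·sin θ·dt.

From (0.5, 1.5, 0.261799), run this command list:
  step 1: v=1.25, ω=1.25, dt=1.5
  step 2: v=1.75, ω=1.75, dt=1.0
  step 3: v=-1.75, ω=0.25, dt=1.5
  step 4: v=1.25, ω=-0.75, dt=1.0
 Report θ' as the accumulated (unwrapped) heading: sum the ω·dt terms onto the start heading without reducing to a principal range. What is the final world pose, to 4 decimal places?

(0.2202, 4.4691, 3.5118)

step 1: θ'=2.1368 (R=1.0000) → pose (1.0852, 3.0022, 2.1368)
step 2: θ'=3.8868 (R=1.0000) → pose (-0.4369, 3.2009, 3.8868)
step 3: θ'=4.2618 (R=-7.0000) → pose (1.1175, 5.2970, 4.2618)
step 4: θ'=3.5118 (R=-1.6667) → pose (0.2202, 4.4691, 3.5118)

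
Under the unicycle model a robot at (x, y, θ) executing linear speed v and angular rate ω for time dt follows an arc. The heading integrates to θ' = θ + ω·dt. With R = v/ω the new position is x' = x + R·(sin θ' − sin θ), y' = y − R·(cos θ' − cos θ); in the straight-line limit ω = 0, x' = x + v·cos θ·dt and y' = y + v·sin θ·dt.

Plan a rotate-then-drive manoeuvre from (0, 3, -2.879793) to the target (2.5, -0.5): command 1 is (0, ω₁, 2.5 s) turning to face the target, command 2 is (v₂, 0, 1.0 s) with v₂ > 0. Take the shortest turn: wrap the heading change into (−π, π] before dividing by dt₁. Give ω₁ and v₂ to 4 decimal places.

heading to target = atan2(-0.5−3, 2.5−0) = -0.9505
Δθ = wrap(-0.9505 − -2.8798) = 1.9292; ω₁ = Δθ/dt₁ = 0.7717
distance = √((2.5−0)² + (-0.5−3)²) = 4.3012; v₂ = distance/dt₂ = 4.3012

ω₁ = 0.7717, v₂ = 4.3012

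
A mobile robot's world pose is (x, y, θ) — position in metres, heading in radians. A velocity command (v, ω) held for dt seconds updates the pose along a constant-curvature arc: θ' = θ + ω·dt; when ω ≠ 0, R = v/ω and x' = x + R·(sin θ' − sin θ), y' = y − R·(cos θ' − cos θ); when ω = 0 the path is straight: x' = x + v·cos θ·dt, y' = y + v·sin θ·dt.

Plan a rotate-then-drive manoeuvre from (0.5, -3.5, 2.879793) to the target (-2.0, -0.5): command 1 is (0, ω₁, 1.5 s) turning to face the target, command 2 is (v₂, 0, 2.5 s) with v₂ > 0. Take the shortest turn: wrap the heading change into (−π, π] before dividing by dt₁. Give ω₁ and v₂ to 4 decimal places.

ω₁ = -0.4095, v₂ = 1.5620

heading to target = atan2(-0.5−-3.5, -2−0.5) = 2.2655
Δθ = wrap(2.2655 − 2.8798) = -0.6143; ω₁ = Δθ/dt₁ = -0.4095
distance = √((-2−0.5)² + (-0.5−-3.5)²) = 3.9051; v₂ = distance/dt₂ = 1.5620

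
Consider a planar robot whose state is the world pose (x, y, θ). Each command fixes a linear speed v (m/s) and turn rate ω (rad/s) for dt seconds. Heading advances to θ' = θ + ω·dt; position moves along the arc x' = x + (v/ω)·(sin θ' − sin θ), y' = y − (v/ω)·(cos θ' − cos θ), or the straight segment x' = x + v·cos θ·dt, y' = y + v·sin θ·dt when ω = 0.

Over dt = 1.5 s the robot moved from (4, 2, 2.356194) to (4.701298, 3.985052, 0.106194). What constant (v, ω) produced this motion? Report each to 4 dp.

v = 1.7500, ω = -1.5000

Δθ = 0.106194 − 2.356194 = -2.250000
ω = Δθ/dt = -2.250000/1.5 = -1.5000
R = −Δy/(cos θ' − cos θ) = -1.1667
v = R·ω = -1.1667·-1.5000 = 1.7500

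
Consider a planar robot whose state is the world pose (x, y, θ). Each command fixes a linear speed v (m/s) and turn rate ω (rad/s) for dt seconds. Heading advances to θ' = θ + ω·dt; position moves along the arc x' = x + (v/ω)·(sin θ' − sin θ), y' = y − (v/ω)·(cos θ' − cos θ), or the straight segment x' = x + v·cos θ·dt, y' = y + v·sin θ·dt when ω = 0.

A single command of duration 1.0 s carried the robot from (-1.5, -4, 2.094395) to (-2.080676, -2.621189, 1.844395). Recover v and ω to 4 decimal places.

Δθ = 1.844395 − 2.094395 = -0.250000
ω = Δθ/dt = -0.250000/1.0 = -0.2500
R = −Δy/(cos θ' − cos θ) = -6.0000
v = R·ω = -6.0000·-0.2500 = 1.5000

v = 1.5000, ω = -0.2500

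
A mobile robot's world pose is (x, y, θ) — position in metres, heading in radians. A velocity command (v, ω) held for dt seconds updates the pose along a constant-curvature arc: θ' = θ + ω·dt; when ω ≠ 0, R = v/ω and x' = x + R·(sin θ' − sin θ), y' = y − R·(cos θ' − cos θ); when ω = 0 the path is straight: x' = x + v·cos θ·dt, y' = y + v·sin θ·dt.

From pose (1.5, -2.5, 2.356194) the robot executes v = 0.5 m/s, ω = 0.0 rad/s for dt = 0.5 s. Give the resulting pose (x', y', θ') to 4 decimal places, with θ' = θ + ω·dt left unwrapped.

(1.3232, -2.3232, 2.3562)

θ' = 2.3562 + 0.0·0.5 = 2.3562
ω = 0 → straight: x' = 1.5 + 0.5·cos(2.3562)·0.5 = 1.3232
y' = -2.5 + 0.5·sin(2.3562)·0.5 = -2.3232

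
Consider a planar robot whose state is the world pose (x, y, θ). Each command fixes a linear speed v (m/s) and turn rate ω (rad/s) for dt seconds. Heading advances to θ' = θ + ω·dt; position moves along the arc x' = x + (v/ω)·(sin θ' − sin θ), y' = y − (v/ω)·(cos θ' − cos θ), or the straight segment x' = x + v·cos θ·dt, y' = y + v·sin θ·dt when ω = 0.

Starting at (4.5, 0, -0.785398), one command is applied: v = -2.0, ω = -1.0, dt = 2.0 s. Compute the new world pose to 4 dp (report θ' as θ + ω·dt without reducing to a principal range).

θ' = -0.7854 + -1.0·2.0 = -2.7854
R = v/ω = -2.0/-1.0 = 2.0000
x' = 4.5 + 2.0000·(sin -2.7854 − sin -0.7854) = 5.2168
y' = 0 − 2.0000·(cos -2.7854 − cos -0.7854) = 3.2887

(5.2168, 3.2887, -2.7854)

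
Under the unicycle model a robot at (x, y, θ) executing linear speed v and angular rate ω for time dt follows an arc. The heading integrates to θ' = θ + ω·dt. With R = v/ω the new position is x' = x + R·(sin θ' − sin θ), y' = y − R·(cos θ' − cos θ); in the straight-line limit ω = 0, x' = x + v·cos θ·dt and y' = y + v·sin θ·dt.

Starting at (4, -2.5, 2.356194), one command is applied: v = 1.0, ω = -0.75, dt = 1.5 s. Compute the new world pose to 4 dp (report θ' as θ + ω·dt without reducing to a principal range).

θ' = 2.3562 + -0.75·1.5 = 1.2312
R = v/ω = 1.0/-0.75 = -1.3333
x' = 4 + -1.3333·(sin 1.2312 − sin 2.3562) = 3.6856
y' = -2.5 − -1.3333·(cos 1.2312 − cos 2.3562) = -1.1130

(3.6856, -1.1130, 1.2312)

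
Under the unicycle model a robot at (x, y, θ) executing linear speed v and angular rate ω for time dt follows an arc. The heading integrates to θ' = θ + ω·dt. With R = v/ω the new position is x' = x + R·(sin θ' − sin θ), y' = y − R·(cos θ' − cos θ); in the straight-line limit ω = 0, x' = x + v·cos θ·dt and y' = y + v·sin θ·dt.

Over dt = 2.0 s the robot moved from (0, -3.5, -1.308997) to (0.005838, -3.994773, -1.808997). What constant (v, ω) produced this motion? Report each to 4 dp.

Δθ = -1.808997 − -1.308997 = -0.500000
ω = Δθ/dt = -0.500000/2.0 = -0.2500
R = −Δy/(cos θ' − cos θ) = -1.0000
v = R·ω = -1.0000·-0.2500 = 0.2500

v = 0.2500, ω = -0.2500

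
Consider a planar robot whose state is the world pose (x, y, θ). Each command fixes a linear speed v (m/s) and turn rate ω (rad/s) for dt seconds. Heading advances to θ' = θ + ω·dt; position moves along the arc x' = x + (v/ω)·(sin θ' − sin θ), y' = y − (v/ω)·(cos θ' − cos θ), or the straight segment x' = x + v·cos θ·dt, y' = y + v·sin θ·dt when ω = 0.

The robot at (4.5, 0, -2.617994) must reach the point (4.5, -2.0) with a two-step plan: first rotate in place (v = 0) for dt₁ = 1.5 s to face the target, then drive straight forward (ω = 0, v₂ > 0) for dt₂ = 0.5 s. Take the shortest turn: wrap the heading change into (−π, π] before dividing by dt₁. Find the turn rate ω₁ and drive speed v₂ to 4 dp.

heading to target = atan2(-2−0, 4.5−4.5) = -1.5708
Δθ = wrap(-1.5708 − -2.6180) = 1.0472; ω₁ = Δθ/dt₁ = 0.6981
distance = √((4.5−4.5)² + (-2−0)²) = 2.0000; v₂ = distance/dt₂ = 4.0000

ω₁ = 0.6981, v₂ = 4.0000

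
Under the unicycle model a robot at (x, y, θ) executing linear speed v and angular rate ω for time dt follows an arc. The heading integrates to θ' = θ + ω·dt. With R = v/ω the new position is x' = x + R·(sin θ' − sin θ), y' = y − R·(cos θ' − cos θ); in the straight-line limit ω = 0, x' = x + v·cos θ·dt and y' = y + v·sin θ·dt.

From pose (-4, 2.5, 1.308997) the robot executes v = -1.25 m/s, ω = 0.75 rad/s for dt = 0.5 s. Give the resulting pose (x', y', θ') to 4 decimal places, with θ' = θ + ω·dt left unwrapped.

(-4.0461, 1.8804, 1.6840)

θ' = 1.3090 + 0.75·0.5 = 1.6840
R = v/ω = -1.25/0.75 = -1.6667
x' = -4 + -1.6667·(sin 1.6840 − sin 1.3090) = -4.0461
y' = 2.5 − -1.6667·(cos 1.6840 − cos 1.3090) = 1.8804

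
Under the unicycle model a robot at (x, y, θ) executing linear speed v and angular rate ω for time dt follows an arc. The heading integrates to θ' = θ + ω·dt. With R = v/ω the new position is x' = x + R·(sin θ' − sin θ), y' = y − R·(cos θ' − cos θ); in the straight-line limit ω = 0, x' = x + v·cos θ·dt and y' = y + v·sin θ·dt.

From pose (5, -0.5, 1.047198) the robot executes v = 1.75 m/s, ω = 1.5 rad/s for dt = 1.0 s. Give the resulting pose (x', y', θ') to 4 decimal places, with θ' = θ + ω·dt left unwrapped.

θ' = 1.0472 + 1.5·1.0 = 2.5472
R = v/ω = 1.75/1.5 = 1.1667
x' = 5 + 1.1667·(sin 2.5472 − sin 1.0472) = 4.6430
y' = -0.5 − 1.1667·(cos 2.5472 − cos 1.0472) = 1.0499

(4.6430, 1.0499, 2.5472)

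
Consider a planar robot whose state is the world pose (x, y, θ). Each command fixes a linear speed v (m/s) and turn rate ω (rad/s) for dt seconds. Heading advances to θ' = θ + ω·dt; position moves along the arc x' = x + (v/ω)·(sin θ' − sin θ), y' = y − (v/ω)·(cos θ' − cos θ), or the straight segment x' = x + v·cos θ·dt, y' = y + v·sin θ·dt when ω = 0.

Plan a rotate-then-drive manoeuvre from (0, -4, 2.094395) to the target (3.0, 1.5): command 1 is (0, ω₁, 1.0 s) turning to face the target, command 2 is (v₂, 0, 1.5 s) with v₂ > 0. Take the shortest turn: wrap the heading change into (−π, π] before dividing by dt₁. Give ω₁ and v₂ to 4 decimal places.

heading to target = atan2(1.5−-4, 3−0) = 1.0714
Δθ = wrap(1.0714 − 2.0944) = -1.0229; ω₁ = Δθ/dt₁ = -1.0229
distance = √((3−0)² + (1.5−-4)²) = 6.2650; v₂ = distance/dt₂ = 4.1767

ω₁ = -1.0229, v₂ = 4.1767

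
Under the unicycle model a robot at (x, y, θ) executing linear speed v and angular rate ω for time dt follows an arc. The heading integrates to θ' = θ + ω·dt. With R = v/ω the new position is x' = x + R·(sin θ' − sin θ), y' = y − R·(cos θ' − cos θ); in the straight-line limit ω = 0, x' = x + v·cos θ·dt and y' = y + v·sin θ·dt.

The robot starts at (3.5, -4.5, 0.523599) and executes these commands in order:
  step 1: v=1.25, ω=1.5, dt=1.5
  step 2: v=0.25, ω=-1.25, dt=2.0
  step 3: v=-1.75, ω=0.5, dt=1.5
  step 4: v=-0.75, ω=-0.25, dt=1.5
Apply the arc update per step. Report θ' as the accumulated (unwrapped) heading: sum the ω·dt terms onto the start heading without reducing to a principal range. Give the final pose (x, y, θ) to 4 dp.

(0.6080, -5.0003, 0.6486)

step 1: θ'=2.7736 (R=0.8333) → pose (3.3831, -3.0008, 2.7736)
step 2: θ'=0.2736 (R=-0.2000) → pose (3.4010, -2.6216, 0.2736)
step 3: θ'=1.0236 (R=-3.5000) → pose (1.3578, -4.1704, 1.0236)
step 4: θ'=0.6486 (R=3.0000) → pose (0.6080, -5.0003, 0.6486)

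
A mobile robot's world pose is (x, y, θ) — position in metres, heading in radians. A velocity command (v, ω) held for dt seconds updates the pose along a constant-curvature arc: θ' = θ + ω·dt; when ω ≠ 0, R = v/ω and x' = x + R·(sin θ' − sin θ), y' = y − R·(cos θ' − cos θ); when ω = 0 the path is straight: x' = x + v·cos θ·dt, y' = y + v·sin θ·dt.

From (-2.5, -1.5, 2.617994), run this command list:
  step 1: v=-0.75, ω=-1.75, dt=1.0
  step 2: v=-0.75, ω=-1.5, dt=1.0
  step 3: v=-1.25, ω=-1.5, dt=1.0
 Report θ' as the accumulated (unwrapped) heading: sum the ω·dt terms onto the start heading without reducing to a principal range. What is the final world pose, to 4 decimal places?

step 1: θ'=0.8680 (R=0.4286) → pose (-2.3873, -2.1482, 0.8680)
step 2: θ'=-0.6320 (R=0.5000) → pose (-3.0642, -2.2284, -0.6320)
step 3: θ'=-2.1320 (R=0.8333) → pose (-3.2774, -1.1125, -2.1320)

(-3.2774, -1.1125, -2.1320)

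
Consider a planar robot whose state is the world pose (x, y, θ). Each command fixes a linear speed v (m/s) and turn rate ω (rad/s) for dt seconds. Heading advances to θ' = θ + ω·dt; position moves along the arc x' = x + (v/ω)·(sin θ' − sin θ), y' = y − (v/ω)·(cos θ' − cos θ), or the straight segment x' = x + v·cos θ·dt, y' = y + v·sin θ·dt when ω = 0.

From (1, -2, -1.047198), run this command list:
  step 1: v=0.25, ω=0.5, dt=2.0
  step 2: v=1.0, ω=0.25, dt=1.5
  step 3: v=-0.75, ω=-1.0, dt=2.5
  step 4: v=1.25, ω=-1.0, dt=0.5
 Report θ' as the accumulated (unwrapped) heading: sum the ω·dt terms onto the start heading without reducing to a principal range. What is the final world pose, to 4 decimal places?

(1.5609, -1.3140, -2.6722)

step 1: θ'=-0.0472 (R=0.5000) → pose (1.4094, -2.2494, -0.0472)
step 2: θ'=0.3278 (R=4.0000) → pose (2.8860, -2.0409, 0.3278)
step 3: θ'=-2.1722 (R=0.7500) → pose (2.0261, -0.9065, -2.1722)
step 4: θ'=-2.6722 (R=-1.2500) → pose (1.5609, -1.3140, -2.6722)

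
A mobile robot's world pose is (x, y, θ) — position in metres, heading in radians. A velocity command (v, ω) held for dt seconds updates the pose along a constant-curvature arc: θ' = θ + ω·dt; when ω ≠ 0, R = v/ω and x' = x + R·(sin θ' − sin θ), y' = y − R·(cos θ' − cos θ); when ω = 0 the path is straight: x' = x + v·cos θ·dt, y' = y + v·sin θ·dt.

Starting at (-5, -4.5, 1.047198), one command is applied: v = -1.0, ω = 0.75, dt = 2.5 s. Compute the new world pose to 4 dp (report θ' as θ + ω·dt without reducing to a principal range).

θ' = 1.0472 + 0.75·2.5 = 2.9222
R = v/ω = -1.0/0.75 = -1.3333
x' = -5 + -1.3333·(sin 2.9222 − sin 1.0472) = -4.1355
y' = -4.5 − -1.3333·(cos 2.9222 − cos 1.0472) = -6.4680

(-4.1355, -6.4680, 2.9222)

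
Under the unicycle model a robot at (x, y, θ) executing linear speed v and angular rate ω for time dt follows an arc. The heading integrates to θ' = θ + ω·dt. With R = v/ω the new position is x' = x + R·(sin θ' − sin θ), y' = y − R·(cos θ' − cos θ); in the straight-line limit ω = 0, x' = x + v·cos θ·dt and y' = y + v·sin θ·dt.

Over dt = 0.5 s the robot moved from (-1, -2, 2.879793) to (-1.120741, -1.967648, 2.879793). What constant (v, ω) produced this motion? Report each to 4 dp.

v = 0.2500, ω = 0.0000

Δθ = 2.879793 − 2.879793 = 0.000000
ω = Δθ/dt = 0.000000/0.5 = 0.0000
ω = 0 → v = (Δx·cos θ + Δy·sin θ)/dt = 0.2500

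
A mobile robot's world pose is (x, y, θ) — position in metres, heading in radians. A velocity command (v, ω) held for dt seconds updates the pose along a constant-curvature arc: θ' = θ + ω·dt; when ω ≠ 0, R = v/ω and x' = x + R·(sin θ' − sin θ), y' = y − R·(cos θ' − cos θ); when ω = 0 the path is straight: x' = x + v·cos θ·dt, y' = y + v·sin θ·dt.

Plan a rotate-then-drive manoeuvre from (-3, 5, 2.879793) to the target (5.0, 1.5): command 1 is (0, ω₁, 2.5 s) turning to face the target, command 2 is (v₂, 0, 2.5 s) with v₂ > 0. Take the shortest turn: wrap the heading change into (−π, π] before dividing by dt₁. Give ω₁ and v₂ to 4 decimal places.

heading to target = atan2(1.5−5, 5−-3) = -0.4124
Δθ = wrap(-0.4124 − 2.8798) = 2.9910; ω₁ = Δθ/dt₁ = 1.1964
distance = √((5−-3)² + (1.5−5)²) = 8.7321; v₂ = distance/dt₂ = 3.4928

ω₁ = 1.1964, v₂ = 3.4928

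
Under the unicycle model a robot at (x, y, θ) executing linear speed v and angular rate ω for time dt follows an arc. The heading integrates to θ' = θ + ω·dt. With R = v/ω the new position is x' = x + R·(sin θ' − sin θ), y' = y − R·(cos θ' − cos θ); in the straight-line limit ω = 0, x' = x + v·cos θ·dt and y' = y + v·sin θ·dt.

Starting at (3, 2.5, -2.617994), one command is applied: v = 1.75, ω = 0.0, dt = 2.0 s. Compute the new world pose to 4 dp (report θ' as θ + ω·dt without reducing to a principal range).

θ' = -2.6180 + 0.0·2.0 = -2.6180
ω = 0 → straight: x' = 3 + 1.75·cos(-2.6180)·2.0 = -0.0311
y' = 2.5 + 1.75·sin(-2.6180)·2.0 = 0.7500

(-0.0311, 0.7500, -2.6180)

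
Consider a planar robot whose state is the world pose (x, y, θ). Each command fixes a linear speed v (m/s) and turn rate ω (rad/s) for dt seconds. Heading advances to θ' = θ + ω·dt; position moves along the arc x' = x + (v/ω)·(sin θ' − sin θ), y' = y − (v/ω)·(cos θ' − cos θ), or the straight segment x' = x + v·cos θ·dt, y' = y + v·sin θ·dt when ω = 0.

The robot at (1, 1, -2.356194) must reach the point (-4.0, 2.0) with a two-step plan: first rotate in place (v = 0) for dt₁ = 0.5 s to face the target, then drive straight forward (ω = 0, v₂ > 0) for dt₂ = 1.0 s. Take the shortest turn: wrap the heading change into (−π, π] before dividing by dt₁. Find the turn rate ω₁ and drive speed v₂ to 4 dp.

heading to target = atan2(2−1, -4−1) = 2.9442
Δθ = wrap(2.9442 − -2.3562) = -0.9828; ω₁ = Δθ/dt₁ = -1.9656
distance = √((-4−1)² + (2−1)²) = 5.0990; v₂ = distance/dt₂ = 5.0990

ω₁ = -1.9656, v₂ = 5.0990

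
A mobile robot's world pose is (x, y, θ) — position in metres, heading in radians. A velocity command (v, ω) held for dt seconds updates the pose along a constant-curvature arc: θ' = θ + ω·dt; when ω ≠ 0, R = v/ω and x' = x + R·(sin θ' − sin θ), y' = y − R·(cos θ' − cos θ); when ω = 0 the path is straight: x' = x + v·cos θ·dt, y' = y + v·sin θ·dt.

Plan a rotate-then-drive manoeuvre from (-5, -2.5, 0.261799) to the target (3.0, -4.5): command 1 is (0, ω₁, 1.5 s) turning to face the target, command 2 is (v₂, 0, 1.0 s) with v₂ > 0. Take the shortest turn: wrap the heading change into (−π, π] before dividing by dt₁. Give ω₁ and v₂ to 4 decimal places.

heading to target = atan2(-4.5−-2.5, 3−-5) = -0.2450
Δθ = wrap(-0.2450 − 0.2618) = -0.5068; ω₁ = Δθ/dt₁ = -0.3379
distance = √((3−-5)² + (-4.5−-2.5)²) = 8.2462; v₂ = distance/dt₂ = 8.2462

ω₁ = -0.3379, v₂ = 8.2462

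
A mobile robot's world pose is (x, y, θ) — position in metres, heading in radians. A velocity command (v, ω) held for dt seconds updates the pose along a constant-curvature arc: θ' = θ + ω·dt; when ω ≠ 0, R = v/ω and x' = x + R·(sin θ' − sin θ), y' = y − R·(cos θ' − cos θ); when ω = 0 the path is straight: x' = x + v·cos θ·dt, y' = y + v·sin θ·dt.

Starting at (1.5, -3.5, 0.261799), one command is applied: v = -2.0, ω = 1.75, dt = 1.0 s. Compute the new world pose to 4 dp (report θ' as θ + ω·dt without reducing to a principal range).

(0.7623, -5.0917, 2.0118)

θ' = 0.2618 + 1.75·1.0 = 2.0118
R = v/ω = -2.0/1.75 = -1.1429
x' = 1.5 + -1.1429·(sin 2.0118 − sin 0.2618) = 0.7623
y' = -3.5 − -1.1429·(cos 2.0118 − cos 0.2618) = -5.0917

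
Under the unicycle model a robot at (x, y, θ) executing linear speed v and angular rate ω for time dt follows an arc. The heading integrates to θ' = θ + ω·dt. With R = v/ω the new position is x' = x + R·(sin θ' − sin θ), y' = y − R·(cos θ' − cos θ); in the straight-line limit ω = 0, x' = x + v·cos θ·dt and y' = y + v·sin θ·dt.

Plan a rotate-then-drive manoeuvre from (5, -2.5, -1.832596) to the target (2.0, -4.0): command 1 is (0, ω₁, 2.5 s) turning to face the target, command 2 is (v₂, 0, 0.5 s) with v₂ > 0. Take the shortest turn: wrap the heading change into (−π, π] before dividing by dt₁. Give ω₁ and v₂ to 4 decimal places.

heading to target = atan2(-4−-2.5, 2−5) = -2.6779
Δθ = wrap(-2.6779 − -1.8326) = -0.8453; ω₁ = Δθ/dt₁ = -0.3381
distance = √((2−5)² + (-4−-2.5)²) = 3.3541; v₂ = distance/dt₂ = 6.7082

ω₁ = -0.3381, v₂ = 6.7082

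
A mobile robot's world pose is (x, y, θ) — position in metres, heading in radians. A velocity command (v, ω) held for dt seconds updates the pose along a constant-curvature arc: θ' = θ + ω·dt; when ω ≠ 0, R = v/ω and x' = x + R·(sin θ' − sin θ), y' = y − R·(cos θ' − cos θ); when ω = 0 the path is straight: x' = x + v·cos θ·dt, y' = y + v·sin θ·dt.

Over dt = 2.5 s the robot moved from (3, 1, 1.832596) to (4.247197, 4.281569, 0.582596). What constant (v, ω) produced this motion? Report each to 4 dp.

v = 1.5000, ω = -0.5000

Δθ = 0.582596 − 1.832596 = -1.250000
ω = Δθ/dt = -1.250000/2.5 = -0.5000
R = −Δy/(cos θ' − cos θ) = -3.0000
v = R·ω = -3.0000·-0.5000 = 1.5000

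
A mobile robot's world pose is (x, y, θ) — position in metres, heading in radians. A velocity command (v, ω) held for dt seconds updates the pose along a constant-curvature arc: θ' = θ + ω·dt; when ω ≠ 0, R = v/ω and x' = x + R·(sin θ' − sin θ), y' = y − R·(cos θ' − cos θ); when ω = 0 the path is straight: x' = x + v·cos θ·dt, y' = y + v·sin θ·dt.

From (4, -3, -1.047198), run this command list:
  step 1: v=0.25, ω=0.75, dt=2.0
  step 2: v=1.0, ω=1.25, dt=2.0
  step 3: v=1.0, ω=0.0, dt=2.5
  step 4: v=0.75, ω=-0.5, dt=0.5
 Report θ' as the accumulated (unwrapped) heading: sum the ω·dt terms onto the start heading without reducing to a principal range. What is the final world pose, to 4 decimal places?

(1.4233, -1.0433, 2.7028)

step 1: θ'=0.4528 (R=0.3333) → pose (4.4345, -3.1331, 0.4528)
step 2: θ'=2.9528 (R=0.8000) → pose (4.2347, -1.6279, 2.9528)
step 3: θ'=2.9528 (straight) → pose (1.7791, -1.1587, 2.9528)
step 4: θ'=2.7028 (R=-1.5000) → pose (1.4233, -1.0433, 2.7028)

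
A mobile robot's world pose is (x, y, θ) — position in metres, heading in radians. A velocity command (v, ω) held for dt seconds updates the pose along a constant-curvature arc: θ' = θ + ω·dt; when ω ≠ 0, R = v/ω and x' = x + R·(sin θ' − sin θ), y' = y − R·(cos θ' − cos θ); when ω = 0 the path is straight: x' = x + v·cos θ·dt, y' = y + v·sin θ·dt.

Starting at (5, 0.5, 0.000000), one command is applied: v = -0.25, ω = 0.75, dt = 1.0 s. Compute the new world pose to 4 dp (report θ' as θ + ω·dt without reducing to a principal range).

(4.7728, 0.4106, 0.7500)

θ' = 0.0000 + 0.75·1.0 = 0.7500
R = v/ω = -0.25/0.75 = -0.3333
x' = 5 + -0.3333·(sin 0.7500 − sin 0.0000) = 4.7728
y' = 0.5 − -0.3333·(cos 0.7500 − cos 0.0000) = 0.4106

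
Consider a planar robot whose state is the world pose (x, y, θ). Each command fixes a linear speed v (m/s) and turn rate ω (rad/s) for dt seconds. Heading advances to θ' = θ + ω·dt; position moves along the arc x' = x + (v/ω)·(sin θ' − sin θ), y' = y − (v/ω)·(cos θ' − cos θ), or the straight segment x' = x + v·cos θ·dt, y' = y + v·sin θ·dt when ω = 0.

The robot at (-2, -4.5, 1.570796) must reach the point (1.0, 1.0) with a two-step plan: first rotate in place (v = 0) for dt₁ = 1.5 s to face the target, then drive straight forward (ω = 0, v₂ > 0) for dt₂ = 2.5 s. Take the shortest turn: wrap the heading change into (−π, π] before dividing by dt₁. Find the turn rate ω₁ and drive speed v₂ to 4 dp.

heading to target = atan2(1−-4.5, 1−-2) = 1.0714
Δθ = wrap(1.0714 − 1.5708) = -0.4993; ω₁ = Δθ/dt₁ = -0.3329
distance = √((1−-2)² + (1−-4.5)²) = 6.2650; v₂ = distance/dt₂ = 2.5060

ω₁ = -0.3329, v₂ = 2.5060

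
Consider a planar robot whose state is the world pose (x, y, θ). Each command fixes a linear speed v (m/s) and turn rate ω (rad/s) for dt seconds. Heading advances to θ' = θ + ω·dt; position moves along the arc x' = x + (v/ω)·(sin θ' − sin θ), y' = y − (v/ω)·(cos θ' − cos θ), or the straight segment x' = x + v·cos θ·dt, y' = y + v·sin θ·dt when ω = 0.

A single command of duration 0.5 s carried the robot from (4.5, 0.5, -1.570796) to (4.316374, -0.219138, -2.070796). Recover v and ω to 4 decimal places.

Δθ = -2.070796 − -1.570796 = -0.500000
ω = Δθ/dt = -0.500000/0.5 = -1.0000
R = −Δy/(cos θ' − cos θ) = -1.5000
v = R·ω = -1.5000·-1.0000 = 1.5000

v = 1.5000, ω = -1.0000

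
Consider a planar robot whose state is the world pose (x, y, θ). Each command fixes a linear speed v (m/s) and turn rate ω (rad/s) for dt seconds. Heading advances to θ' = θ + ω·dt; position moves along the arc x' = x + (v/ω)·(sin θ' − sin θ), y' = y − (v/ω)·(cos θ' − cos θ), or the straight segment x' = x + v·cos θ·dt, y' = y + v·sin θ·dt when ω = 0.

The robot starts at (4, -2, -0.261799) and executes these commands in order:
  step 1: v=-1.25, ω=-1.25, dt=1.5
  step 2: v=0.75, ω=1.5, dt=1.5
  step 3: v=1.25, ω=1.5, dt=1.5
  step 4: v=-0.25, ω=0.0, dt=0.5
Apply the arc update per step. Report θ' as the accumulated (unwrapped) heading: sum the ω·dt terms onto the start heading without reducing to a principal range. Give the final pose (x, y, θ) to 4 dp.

step 1: θ'=-2.1368 (R=1.0000) → pose (3.4148, -0.4978, -2.1368)
step 2: θ'=0.1132 (R=0.5000) → pose (3.8933, -1.2627, 0.1132)
step 3: θ'=2.3632 (R=0.8333) → pose (4.3843, 0.1586, 2.3632)
step 4: θ'=2.3632 (straight) → pose (4.4733, 0.0709, 2.3632)

(4.4733, 0.0709, 2.3632)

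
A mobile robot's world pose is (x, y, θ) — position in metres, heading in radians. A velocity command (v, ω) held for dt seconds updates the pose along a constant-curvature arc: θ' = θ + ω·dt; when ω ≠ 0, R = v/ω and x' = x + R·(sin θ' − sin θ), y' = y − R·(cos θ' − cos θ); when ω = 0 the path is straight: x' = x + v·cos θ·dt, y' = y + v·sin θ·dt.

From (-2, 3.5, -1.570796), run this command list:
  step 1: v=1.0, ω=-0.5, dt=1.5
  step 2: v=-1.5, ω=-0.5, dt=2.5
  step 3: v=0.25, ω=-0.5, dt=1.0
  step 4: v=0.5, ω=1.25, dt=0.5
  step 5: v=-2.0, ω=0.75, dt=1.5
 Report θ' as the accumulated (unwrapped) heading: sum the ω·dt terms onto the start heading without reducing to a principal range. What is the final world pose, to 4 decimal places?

(3.2637, 3.8439, -2.3208)

step 1: θ'=-2.3208 (R=-2.0000) → pose (-2.5366, 2.1367, -2.3208)
step 2: θ'=-3.5708 (R=3.0000) → pose (0.9069, 2.8197, -3.5708)
step 3: θ'=-4.0708 (R=-0.5000) → pose (0.7144, 2.9751, -4.0708)
step 4: θ'=-3.4458 (R=0.4000) → pose (0.5137, 3.1174, -3.4458)
step 5: θ'=-2.3208 (R=-2.6667) → pose (3.2637, 3.8439, -2.3208)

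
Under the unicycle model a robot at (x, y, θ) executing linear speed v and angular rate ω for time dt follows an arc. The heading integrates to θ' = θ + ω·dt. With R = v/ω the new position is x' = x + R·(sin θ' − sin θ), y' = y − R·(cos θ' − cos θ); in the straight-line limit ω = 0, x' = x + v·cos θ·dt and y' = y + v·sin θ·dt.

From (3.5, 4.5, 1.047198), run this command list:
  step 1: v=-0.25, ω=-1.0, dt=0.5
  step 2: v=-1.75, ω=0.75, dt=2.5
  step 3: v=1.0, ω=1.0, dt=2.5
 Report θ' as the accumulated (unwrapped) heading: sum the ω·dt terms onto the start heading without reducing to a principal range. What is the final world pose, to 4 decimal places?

(1.4531, -0.2968, 4.9222)

step 1: θ'=0.5472 (R=0.2500) → pose (3.4136, 4.4115, 0.5472)
step 2: θ'=2.4222 (R=-2.3333) → pose (3.0901, 0.6637, 2.4222)
step 3: θ'=4.9222 (R=1.0000) → pose (1.4531, -0.2968, 4.9222)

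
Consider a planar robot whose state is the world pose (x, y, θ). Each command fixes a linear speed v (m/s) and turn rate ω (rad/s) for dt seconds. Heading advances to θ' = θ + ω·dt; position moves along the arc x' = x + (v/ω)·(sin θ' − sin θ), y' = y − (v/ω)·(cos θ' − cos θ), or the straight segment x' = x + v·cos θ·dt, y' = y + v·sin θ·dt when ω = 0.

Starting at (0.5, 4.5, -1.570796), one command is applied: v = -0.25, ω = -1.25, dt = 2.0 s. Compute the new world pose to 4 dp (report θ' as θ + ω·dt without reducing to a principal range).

θ' = -1.5708 + -1.25·2.0 = -4.0708
R = v/ω = -0.25/-1.25 = 0.2000
x' = 0.5 + 0.2000·(sin -4.0708 − sin -1.5708) = 0.8602
y' = 4.5 − 0.2000·(cos -4.0708 − cos -1.5708) = 4.6197

(0.8602, 4.6197, -4.0708)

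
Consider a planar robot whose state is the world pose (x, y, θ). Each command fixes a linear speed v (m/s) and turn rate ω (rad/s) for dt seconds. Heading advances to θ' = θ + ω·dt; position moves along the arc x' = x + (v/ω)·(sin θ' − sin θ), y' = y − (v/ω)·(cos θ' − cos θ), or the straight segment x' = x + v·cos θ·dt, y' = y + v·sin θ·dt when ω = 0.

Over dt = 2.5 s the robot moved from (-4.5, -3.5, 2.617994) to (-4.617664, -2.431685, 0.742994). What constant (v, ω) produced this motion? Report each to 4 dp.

Δθ = 0.742994 − 2.617994 = -1.875000
ω = Δθ/dt = -1.875000/2.5 = -0.7500
R = −Δy/(cos θ' − cos θ) = -0.6667
v = R·ω = -0.6667·-0.7500 = 0.5000

v = 0.5000, ω = -0.7500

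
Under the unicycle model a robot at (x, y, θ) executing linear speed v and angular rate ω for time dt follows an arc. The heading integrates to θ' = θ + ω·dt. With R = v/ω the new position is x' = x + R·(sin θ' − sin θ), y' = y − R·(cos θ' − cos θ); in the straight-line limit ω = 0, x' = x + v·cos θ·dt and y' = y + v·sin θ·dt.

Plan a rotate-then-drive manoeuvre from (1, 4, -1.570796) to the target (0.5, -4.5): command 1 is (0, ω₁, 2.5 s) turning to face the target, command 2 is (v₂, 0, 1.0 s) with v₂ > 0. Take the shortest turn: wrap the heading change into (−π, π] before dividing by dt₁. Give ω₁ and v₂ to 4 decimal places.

heading to target = atan2(-4.5−4, 0.5−1) = -1.6296
Δθ = wrap(-1.6296 − -1.5708) = -0.0588; ω₁ = Δθ/dt₁ = -0.0235
distance = √((0.5−1)² + (-4.5−4)²) = 8.5147; v₂ = distance/dt₂ = 8.5147

ω₁ = -0.0235, v₂ = 8.5147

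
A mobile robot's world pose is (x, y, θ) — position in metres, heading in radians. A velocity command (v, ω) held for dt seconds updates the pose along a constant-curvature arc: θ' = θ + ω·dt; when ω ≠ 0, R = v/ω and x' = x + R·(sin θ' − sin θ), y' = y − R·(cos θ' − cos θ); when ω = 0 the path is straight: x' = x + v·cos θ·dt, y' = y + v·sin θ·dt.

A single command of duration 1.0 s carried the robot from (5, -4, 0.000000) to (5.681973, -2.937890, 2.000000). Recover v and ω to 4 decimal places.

Δθ = 2.000000 − 0.000000 = 2.000000
ω = Δθ/dt = 2.000000/1.0 = 2.0000
R = −Δy/(cos θ' − cos θ) = 0.7500
v = R·ω = 0.7500·2.0000 = 1.5000

v = 1.5000, ω = 2.0000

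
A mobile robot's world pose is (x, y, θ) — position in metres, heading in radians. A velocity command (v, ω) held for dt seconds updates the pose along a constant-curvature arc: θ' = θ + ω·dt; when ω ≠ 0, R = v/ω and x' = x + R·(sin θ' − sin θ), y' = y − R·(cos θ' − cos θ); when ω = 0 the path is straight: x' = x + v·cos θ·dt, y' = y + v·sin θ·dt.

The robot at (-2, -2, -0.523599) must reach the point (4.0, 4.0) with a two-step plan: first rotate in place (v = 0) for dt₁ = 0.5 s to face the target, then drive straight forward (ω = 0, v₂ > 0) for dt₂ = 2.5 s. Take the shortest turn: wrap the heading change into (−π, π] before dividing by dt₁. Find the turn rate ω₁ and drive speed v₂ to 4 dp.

heading to target = atan2(4−-2, 4−-2) = 0.7854
Δθ = wrap(0.7854 − -0.5236) = 1.3090; ω₁ = Δθ/dt₁ = 2.6180
distance = √((4−-2)² + (4−-2)²) = 8.4853; v₂ = distance/dt₂ = 3.3941

ω₁ = 2.6180, v₂ = 3.3941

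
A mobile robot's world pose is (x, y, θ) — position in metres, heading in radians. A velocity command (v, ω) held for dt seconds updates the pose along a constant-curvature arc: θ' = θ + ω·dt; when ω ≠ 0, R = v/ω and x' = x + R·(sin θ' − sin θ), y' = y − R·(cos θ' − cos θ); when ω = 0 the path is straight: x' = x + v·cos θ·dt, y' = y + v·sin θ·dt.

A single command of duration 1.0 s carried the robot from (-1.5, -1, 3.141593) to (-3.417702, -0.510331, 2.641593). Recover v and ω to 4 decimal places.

Δθ = 2.641593 − 3.141593 = -0.500000
ω = Δθ/dt = -0.500000/1.0 = -0.5000
R = Δx/(sin θ' − sin θ) = -4.0000
v = R·ω = -4.0000·-0.5000 = 2.0000

v = 2.0000, ω = -0.5000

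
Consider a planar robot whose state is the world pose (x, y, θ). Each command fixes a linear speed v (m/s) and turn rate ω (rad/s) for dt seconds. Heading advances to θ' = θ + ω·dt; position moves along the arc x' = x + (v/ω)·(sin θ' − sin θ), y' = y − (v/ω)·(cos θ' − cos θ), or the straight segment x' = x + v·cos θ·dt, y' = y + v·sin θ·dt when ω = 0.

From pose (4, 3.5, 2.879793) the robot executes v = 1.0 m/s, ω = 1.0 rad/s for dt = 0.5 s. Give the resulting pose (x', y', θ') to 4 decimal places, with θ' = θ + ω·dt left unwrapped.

θ' = 2.8798 + 1.0·0.5 = 3.3798
R = v/ω = 1.0/1.0 = 1.0000
x' = 4 + 1.0000·(sin 3.3798 − sin 2.8798) = 3.5052
y' = 3.5 − 1.0000·(cos 3.3798 − cos 2.8798) = 3.5058

(3.5052, 3.5058, 3.3798)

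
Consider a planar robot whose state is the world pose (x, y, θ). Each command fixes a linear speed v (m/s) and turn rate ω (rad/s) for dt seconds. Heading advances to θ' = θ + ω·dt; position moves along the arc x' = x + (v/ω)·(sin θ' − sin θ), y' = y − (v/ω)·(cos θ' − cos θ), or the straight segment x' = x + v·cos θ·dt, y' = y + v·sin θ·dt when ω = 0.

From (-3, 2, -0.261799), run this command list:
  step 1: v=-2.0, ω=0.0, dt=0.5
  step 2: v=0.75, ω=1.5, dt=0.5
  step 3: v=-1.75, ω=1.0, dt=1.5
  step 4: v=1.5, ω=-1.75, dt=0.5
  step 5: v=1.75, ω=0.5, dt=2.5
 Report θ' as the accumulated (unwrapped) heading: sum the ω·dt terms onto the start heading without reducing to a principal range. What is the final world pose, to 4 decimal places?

step 1: θ'=-0.2618 (straight) → pose (-3.9659, 2.2588, -0.2618)
step 2: θ'=0.4882 (R=0.5000) → pose (-3.6020, 2.3002, 0.4882)
step 3: θ'=1.9882 (R=-1.7500) → pose (-4.3809, 0.0452, 1.9882)
step 4: θ'=1.1132 (R=-0.8571) → pose (-4.3663, 0.7714, 1.1132)
step 5: θ'=2.3632 (R=3.5000) → pose (-5.0488, 4.8098, 2.3632)

(-5.0488, 4.8098, 2.3632)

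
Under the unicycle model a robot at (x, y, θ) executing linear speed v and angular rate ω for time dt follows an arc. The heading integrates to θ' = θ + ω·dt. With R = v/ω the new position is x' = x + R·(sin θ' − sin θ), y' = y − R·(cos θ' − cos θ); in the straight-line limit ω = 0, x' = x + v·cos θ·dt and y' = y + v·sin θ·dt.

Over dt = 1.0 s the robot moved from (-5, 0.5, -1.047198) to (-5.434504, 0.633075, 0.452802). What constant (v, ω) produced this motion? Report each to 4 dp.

v = -0.5000, ω = 1.5000

Δθ = 0.452802 − -1.047198 = 1.500000
ω = Δθ/dt = 1.500000/1.0 = 1.5000
R = Δx/(sin θ' − sin θ) = -0.3333
v = R·ω = -0.3333·1.5000 = -0.5000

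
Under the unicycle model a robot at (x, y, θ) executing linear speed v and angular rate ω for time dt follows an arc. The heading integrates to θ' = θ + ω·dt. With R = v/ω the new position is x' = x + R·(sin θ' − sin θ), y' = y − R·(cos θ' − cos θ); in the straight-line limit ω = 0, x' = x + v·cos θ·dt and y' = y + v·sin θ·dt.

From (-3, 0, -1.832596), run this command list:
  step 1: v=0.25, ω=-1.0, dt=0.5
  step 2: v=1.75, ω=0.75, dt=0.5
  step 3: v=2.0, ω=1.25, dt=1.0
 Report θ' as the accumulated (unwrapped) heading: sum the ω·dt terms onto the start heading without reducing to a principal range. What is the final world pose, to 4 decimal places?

step 1: θ'=-2.3326 (R=-0.2500) → pose (-3.0606, -0.1079, -2.3326)
step 2: θ'=-1.9576 (R=2.3333) → pose (-3.5331, -0.8382, -1.9576)
step 3: θ'=-0.7076 (R=1.6000) → pose (-3.0914, -2.6576, -0.7076)

(-3.0914, -2.6576, -0.7076)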